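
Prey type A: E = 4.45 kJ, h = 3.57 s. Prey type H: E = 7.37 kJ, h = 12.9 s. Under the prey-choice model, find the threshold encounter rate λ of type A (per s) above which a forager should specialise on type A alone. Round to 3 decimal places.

The zero-one rule: include type H iff E₂/h₂ > λE₁/(1+λh₁). Equality gives the switch point.
λE₁h₂ = E₂ + λE₂h₁ ⇒ λ = E₂/(E₁h₂ − E₂h₁) = 7.37/(57.41 − 26.31) = 0.237 per s.

0.237 per s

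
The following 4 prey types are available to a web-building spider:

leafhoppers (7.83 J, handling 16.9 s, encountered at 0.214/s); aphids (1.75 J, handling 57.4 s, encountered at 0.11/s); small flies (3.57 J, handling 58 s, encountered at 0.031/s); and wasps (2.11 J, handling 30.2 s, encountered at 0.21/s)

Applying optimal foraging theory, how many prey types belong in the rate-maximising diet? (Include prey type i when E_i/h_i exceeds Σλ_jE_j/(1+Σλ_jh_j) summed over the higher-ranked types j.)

1

E/h in descending order: leafhoppers 0.463, wasps 0.0699, small flies 0.0616, aphids 0.0305 J/s. The optimal diet is the largest prefix of this list for which every included type satisfies E_i/h_i > R on the types above it.
Rate on top 1: 0.363. wasps: 0.0699 < 0.363 → exclude; stop.
Optimal diet: leafhoppers — 1 of 4 types.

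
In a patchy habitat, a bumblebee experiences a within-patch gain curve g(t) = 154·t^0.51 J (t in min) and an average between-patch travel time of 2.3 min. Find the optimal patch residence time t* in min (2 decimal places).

Maximise g(t)/(T+t): set derivative to zero → g'(t)(T+t) = g(t).
g'(t) = 0.51·154·t^-0.49. Setting 0.51·154·t^-0.49 = 154·t^0.51/(2.3+t) gives 0.51(2.3+t) = t, so 0.49·t = 0.51×2.3.
t* = 0.51×2.3/0.49 = 2.394 min.

2.39 min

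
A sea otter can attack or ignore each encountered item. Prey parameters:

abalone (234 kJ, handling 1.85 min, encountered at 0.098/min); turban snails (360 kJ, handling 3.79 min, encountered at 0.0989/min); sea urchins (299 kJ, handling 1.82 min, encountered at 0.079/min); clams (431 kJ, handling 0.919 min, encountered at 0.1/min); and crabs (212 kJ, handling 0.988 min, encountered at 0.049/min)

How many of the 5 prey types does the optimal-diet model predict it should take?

5

Profitabilities (E/h, kJ/min): clams 469, crabs 215, sea urchins 164, abalone 126, turban snails 95. Add prey in this order while the next type's profitability exceeds the intake rate on those already taken.
Rate on top 1: 39.47. crabs: 215 > 39.47 → include.
Rate on top 2: 46.91. sea urchins: 164 > 46.91 → include.
Rate on top 3: 60.05. abalone: 126 > 60.05 → include.
Rate on top 4: 68.27. turban snails: 95 > 68.27 → include.
Optimal diet: clams, crabs, sea urchins, abalone, turban snails — 5 of 5 types.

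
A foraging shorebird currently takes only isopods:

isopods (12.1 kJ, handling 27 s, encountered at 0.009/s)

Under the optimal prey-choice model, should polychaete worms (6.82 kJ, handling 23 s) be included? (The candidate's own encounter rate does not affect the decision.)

On isopods alone, R = ΣλE/(1+Σλh) = 0.1089/1.243 = 0.08761 kJ/s.
polychaete worms: E/h = 6.82/23 = 0.2965 kJ/s.
Since 0.2965 > R, including polychaete worms increases the long-run rate.

Yes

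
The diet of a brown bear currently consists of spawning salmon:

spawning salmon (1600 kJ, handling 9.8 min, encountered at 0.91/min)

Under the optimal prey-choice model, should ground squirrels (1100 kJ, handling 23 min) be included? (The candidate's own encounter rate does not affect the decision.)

No

On spawning salmon alone, R = ΣλE/(1+Σλh) = 1456/9.918 = 146.8 kJ/min.
ground squirrels: E/h = 1100/23 = 47.83 kJ/min.
Since 47.83 < R, time spent handling ground squirrels is better spent searching.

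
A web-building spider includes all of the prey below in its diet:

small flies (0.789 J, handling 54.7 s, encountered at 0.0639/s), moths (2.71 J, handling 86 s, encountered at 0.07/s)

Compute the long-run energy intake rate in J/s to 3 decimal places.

0.023 J/s

R = (0.0639×0.789 + 0.07×2.71) / (1 + 0.0639×54.7 + 0.07×86) = 0.2401/10.52 = 0.02283 J/s.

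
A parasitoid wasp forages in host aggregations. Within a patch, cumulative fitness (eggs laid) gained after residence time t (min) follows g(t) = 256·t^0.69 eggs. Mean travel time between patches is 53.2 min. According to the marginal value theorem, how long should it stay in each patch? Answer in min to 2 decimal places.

118.41 min

By the marginal value theorem, leave when the instantaneous gain rate g'(t) equals the habitat-wide average g(t)/(T + t).
g'(t) = 0.69·256·t^-0.31. Setting 0.69·256·t^-0.31 = 256·t^0.69/(53.2+t) gives 0.69(53.2+t) = t, so 0.31·t = 0.69×53.2.
t* = 0.69×53.2/0.31 = 118.4 min.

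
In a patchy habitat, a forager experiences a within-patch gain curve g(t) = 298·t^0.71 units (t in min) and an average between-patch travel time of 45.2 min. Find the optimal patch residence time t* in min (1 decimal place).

110.7 min

Optimal t* satisfies g'(t*) = g(t*)/(T + t*).
g'(t) = 0.71·298·t^-0.29. Setting 0.71·298·t^-0.29 = 298·t^0.71/(45.2+t) gives 0.71(45.2+t) = t, so 0.29·t = 0.71×45.2.
t* = 0.71×45.2/0.29 = 110.7 min.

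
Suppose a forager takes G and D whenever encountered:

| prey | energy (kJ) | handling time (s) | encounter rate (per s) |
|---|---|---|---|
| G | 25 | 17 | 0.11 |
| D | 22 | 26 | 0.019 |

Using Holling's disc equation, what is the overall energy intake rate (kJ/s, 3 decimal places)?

0.942 kJ/s

R = (0.11×25 + 0.019×22) / (1 + 0.11×17 + 0.019×26) = 3.168/3.364 = 0.9417 kJ/s.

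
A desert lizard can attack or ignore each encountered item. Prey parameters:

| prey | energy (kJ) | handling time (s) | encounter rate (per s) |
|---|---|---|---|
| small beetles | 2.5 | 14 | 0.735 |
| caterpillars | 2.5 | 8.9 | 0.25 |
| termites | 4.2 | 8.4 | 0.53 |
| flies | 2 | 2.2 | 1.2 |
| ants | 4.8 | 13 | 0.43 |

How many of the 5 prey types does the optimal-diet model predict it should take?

1

Rank by E/h (kJ/s): flies 0.909, termites 0.5, ants 0.369, caterpillars 0.281, small beetles 0.179. Include each in turn until the next type's E/h falls below the running intake rate.
Rate on top 1: 0.6593. termites: 0.5 < 0.6593 → exclude; stop.
Optimal diet: flies — 1 of 5 types.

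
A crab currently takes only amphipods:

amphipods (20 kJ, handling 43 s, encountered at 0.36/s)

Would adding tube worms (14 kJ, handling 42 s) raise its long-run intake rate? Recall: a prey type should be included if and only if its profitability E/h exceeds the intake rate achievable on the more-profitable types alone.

On amphipods alone, R = ΣλE/(1+Σλh) = 7.2/16.48 = 0.4369 kJ/s.
Profitability of tube worms: 14/42 = 0.3333 kJ/s.
Since 0.3333 < R, time spent handling tube worms is better spent searching.

No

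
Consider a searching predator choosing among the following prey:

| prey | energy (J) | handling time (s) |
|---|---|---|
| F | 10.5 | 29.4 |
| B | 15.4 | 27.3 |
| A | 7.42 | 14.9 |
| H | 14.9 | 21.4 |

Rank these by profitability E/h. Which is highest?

H

In descending order of E/h:
H: 14.9/21.4 = 0.696 J/s
B: 15.4/27.3 = 0.564 J/s
A: 7.42/14.9 = 0.498 J/s
F: 10.5/29.4 = 0.357 J/s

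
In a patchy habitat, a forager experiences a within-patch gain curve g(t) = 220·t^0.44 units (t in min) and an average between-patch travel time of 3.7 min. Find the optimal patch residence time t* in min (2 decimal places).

By the marginal value theorem, leave when the instantaneous gain rate g'(t) equals the habitat-wide average g(t)/(T + t).
g'(t) = 0.44·220·t^-0.56. Setting 0.44·220·t^-0.56 = 220·t^0.44/(3.7+t) gives 0.44(3.7+t) = t, so 0.56·t = 0.44×3.7.
t* = 0.44×3.7/0.56 = 2.907 min.

2.91 min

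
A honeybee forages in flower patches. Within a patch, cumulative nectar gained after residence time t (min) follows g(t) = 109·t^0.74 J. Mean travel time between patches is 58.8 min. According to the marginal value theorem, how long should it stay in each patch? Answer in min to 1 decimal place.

167.4 min

By the marginal value theorem, leave when the instantaneous gain rate g'(t) equals the habitat-wide average g(t)/(T + t).
g'(t) = 0.74·109·t^-0.26. Setting 0.74·109·t^-0.26 = 109·t^0.74/(58.8+t) gives 0.74(58.8+t) = t, so 0.26·t = 0.74×58.8.
t* = 0.74×58.8/0.26 = 167.4 min.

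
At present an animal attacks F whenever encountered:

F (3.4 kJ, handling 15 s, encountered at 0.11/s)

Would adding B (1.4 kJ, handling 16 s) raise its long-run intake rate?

Intake rate on the current diet: R = (0.11×3.4) / (1 + 0.11×15) = 0.374/2.65 = 0.1411 kJ/s.
Profitability of B: 1.4/16 = 0.0875 kJ/s.
Since 0.0875 < R, time spent handling B is better spent searching.

No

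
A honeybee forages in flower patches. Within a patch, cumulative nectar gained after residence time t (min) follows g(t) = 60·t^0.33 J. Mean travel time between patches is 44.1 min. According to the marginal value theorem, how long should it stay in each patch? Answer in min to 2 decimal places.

Maximise g(t)/(T+t): set derivative to zero → g'(t)(T+t) = g(t).
g'(t) = 0.33·60·t^-0.67. Setting 0.33·60·t^-0.67 = 60·t^0.33/(44.1+t) gives 0.33(44.1+t) = t, so 0.67·t = 0.33×44.1.
t* = 0.33×44.1/0.67 = 21.72 min.

21.72 min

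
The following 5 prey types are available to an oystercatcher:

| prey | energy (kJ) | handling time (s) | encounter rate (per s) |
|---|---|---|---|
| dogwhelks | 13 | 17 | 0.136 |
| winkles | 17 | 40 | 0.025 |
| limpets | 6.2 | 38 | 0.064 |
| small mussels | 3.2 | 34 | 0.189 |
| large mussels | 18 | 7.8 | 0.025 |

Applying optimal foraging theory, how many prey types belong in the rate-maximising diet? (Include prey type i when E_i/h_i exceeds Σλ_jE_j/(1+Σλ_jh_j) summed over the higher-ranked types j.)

E/h in descending order: large mussels 2.31, dogwhelks 0.765, winkles 0.425, limpets 0.163, small mussels 0.0941 kJ/s. The optimal diet is the largest prefix of this list for which every included type satisfies E_i/h_i > R on the types above it.
Rate on top 1: 0.3766. dogwhelks: 0.765 > 0.3766 → include.
Rate on top 2: 0.6324. winkles: 0.425 < 0.6324 → exclude; stop.
Optimal diet: large mussels, dogwhelks — 2 of 5 types.

2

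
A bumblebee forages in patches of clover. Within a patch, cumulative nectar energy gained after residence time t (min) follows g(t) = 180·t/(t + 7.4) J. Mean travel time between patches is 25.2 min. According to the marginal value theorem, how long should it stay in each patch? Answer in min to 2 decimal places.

Maximise g(t)/(T+t): set derivative to zero → g'(t)(T+t) = g(t).
g'(t) = 180·7.4/(t + 7.4)². Setting 180·7.4/(t+7.4)² = 180t/[(t+7.4)(25.2+t)] gives 7.4(25.2+t) = t(t+7.4), so t² = 7.4×25.2 = 186.5.
t* = √186.5 = 13.66 min.

13.66 min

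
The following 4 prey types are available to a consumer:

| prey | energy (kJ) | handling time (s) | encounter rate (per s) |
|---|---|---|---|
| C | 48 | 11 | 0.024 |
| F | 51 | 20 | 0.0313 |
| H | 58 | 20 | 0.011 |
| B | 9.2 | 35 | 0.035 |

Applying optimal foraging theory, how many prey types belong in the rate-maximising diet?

E/h in descending order: C 4.36, H 2.9, F 2.55, B 0.263 kJ/s. The optimal diet is the largest prefix of this list for which every included type satisfies E_i/h_i > R on the types above it.
Rate on top 1: 0.9114. H: 2.9 > 0.9114 → include.
Rate on top 2: 1.206. F: 2.55 > 1.206 → include.
Rate on top 3: 1.605. B: 0.263 < 1.605 → exclude; stop.
Optimal diet: C, H, F — 3 of 4 types.

3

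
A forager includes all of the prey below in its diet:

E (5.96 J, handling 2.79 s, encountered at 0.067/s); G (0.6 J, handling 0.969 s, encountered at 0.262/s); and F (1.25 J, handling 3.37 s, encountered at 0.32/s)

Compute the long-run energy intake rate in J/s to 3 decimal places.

R = (0.067×5.96 + 0.262×0.6 + 0.32×1.25) / (1 + 0.067×2.79 + 0.262×0.969 + 0.32×3.37) = 0.9565/2.519 = 0.3797 J/s.

0.380 J/s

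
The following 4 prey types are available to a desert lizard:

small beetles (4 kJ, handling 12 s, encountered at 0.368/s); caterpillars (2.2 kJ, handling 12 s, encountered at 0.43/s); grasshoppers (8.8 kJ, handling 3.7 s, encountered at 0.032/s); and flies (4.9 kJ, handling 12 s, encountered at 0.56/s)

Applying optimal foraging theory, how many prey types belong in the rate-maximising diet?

E/h in descending order: grasshoppers 2.38, flies 0.408, small beetles 0.333, caterpillars 0.183 kJ/s. The optimal diet is the largest prefix of this list for which every included type satisfies E_i/h_i > R on the types above it.
Rate on top 1: 0.2518. flies: 0.408 > 0.2518 → include.
Rate on top 2: 0.386. small beetles: 0.333 < 0.386 → exclude; stop.
Optimal diet: grasshoppers, flies — 2 of 4 types.

2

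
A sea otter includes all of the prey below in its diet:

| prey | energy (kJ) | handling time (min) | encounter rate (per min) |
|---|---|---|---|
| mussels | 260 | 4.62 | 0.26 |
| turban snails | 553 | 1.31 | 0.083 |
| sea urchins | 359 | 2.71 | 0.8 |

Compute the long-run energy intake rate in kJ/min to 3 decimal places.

89.483 kJ/min

Energy encountered per unit search time: 0.26×260 + 0.083×553 + 0.8×359 = 400.7 kJ/min.
Handling time per unit search time: 0.26×4.62 + 0.083×1.31 + 0.8×2.71 = 3.478.
Rate = 400.7/(1 + 3.478) = 89.48 kJ/min.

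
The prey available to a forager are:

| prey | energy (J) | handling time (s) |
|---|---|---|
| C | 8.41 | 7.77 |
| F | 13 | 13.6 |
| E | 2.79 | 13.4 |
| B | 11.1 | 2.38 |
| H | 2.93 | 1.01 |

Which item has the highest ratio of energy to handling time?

In descending order of E/h:
B: 11.1/2.38 = 4.66 J/s
H: 2.93/1.01 = 2.9 J/s
C: 8.41/7.77 = 1.08 J/s
F: 13/13.6 = 0.956 J/s
E: 2.79/13.4 = 0.208 J/s

B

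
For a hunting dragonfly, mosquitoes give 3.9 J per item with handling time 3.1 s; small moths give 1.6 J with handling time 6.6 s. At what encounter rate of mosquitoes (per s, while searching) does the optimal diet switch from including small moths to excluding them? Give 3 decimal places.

The zero-one rule: include small moths iff E₂/h₂ > λE₁/(1+λh₁). Equality gives the switch point.
λE₁h₂ = E₂ + λE₂h₁ ⇒ λ = E₂/(E₁h₂ − E₂h₁) = 1.6/(25.74 − 4.96) = 0.077 per s.

0.077 per s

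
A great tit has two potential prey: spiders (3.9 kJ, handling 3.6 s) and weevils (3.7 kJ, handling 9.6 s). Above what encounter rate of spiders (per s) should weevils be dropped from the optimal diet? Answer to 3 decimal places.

0.153 per s

The zero-one rule: include weevils iff E₂/h₂ > λE₁/(1+λh₁). Equality gives the switch point.
λE₁h₂ = E₂ + λE₂h₁ ⇒ λ = E₂/(E₁h₂ − E₂h₁) = 3.7/(37.44 − 13.32) = 0.1534 per s.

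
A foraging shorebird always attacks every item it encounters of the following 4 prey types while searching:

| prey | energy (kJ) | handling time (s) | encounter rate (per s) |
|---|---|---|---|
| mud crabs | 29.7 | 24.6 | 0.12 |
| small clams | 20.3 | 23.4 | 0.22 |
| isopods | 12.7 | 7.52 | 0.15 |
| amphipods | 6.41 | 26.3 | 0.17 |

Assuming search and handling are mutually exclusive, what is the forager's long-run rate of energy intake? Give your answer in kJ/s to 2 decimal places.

R = (0.12×29.7 + 0.22×20.3 + 0.15×12.7 + 0.17×6.41) / (1 + 0.12×24.6 + 0.22×23.4 + 0.15×7.52 + 0.17×26.3) = 11.02/14.7 = 0.75 kJ/s.

0.75 kJ/s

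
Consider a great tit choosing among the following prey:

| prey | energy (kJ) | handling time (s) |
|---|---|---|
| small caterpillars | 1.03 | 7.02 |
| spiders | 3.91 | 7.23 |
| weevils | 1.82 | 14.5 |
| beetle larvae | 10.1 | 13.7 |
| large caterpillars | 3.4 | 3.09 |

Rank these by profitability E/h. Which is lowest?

weevils

In descending order of E/h:
large caterpillars: 3.4/3.09 = 1.1 kJ/s
beetle larvae: 10.1/13.7 = 0.737 kJ/s
spiders: 3.91/7.23 = 0.541 kJ/s
small caterpillars: 1.03/7.02 = 0.147 kJ/s
weevils: 1.82/14.5 = 0.126 kJ/s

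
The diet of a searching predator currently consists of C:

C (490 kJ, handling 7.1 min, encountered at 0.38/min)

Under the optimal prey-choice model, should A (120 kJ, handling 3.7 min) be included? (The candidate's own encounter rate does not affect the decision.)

No

On C alone, R = ΣλE/(1+Σλh) = 186.2/3.698 = 50.35 kJ/min.
Profitability of A: 120/3.7 = 32.43 kJ/min.
32.43 < 50.35, so adding A would lower the average — exclude it.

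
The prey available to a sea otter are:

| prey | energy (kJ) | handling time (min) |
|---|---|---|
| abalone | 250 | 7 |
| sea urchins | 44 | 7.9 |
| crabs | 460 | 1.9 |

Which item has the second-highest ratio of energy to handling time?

In descending order of E/h:
crabs: 460/1.9 = 242 kJ/min
abalone: 250/7 = 35.7 kJ/min
sea urchins: 44/7.9 = 5.57 kJ/min

abalone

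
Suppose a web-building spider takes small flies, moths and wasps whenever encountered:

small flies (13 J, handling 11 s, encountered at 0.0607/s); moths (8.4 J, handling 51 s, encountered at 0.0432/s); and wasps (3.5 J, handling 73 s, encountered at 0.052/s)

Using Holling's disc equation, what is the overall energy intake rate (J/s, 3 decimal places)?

0.174 J/s

Energy encountered per unit search time: 0.0607×13 + 0.0432×8.4 + 0.052×3.5 = 1.334 J/s.
Handling time per unit search time: 0.0607×11 + 0.0432×51 + 0.052×73 = 6.667.
Rate = 1.334/(1 + 6.667) = 0.174 J/s.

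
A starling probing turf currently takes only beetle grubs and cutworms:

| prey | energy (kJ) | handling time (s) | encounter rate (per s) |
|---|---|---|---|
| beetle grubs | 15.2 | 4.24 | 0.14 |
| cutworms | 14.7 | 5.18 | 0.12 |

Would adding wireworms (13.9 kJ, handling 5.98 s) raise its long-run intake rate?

Yes

Current rate: (0.14×15.2 + 0.12×14.7)/(1 + 0.14×4.24 + 0.12×5.18) = 1.757 kJ/s.
wireworms: E/h = 13.9/5.98 = 2.324 kJ/s.
Since 2.324 > R, including wireworms increases the long-run rate.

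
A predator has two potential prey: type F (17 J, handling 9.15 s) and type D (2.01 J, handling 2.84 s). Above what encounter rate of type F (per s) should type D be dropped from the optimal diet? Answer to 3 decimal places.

Drop type D once their profitability E₂/h₂ falls below the rate achievable on type F alone: E₂/h₂ = λE₁/(1 + λh₁).
Solve for λ: λE₁h₂ = E₂(1 + λh₁) → λ(E₁h₂ − E₂h₁) = E₂ → λ = E₂/(E₁h₂ − E₂h₁).
λ = 2.01/(17×2.84 − 2.01×9.15) = 2.01/29.89 = 0.06725 per s.

0.067 per s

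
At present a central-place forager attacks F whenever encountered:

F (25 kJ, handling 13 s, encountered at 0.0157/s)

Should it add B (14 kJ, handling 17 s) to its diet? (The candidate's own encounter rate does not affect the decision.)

On F alone, R = ΣλE/(1+Σλh) = 0.3925/1.204 = 0.326 kJ/s.
Profitability of B: 14/17 = 0.8235 kJ/s.
Since 0.8235 > R, including B increases the long-run rate.

Yes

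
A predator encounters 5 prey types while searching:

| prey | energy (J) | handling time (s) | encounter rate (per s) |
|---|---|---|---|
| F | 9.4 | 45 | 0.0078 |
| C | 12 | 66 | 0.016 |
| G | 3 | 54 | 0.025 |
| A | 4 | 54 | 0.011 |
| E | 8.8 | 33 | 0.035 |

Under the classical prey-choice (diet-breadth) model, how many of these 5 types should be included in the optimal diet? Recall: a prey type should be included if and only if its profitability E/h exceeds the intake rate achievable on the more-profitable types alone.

3

E/h in descending order: E 0.267, F 0.209, C 0.182, A 0.0741, G 0.0556 J/s. The optimal diet is the largest prefix of this list for which every included type satisfies E_i/h_i > R on the types above it.
Rate on top 1: 0.1429. F: 0.209 > 0.1429 → include.
Rate on top 2: 0.1522. C: 0.182 > 0.1522 → include.
Rate on top 3: 0.161. A: 0.0741 < 0.161 → exclude; stop.
Optimal diet: E, F, C — 3 of 5 types.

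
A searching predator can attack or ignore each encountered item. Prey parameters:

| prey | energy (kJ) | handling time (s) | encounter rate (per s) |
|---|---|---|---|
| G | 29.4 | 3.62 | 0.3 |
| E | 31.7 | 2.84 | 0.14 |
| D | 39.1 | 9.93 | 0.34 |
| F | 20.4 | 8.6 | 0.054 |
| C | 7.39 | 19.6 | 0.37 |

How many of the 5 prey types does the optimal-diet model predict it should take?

2

E/h in descending order: E 11.2, G 8.12, D 3.94, F 2.37, C 0.377 kJ/s. The optimal diet is the largest prefix of this list for which every included type satisfies E_i/h_i > R on the types above it.
Rate on top 1: 3.175. G: 8.12 > 3.175 → include.
Rate on top 2: 5.338. D: 3.94 < 5.338 → exclude; stop.
Optimal diet: E, G — 2 of 5 types.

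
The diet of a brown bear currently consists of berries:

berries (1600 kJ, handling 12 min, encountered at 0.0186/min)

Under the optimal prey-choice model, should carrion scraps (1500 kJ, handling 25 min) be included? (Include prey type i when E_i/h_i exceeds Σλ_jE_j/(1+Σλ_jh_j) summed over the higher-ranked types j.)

Current rate: (0.0186×1600)/(1 + 0.0186×12) = 24.33 kJ/min.
Profitability of carrion scraps: 1500/25 = 60 kJ/min.
60 > 24.33, so adding carrion scraps raises the average — include it.

Yes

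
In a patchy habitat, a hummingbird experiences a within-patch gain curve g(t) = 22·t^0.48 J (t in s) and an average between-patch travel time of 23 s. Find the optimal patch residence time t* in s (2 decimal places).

21.23 s

Maximise g(t)/(T+t): set derivative to zero → g'(t)(T+t) = g(t).
g'(t) = 0.48·22·t^-0.52. Setting 0.48·22·t^-0.52 = 22·t^0.48/(23+t) gives 0.48(23+t) = t, so 0.52·t = 0.48×23.
t* = 0.48×23/0.52 = 21.23 s.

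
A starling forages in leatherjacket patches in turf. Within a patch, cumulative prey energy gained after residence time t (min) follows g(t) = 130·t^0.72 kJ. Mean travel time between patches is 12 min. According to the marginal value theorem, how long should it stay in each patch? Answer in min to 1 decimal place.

By the marginal value theorem, leave when the instantaneous gain rate g'(t) equals the habitat-wide average g(t)/(T + t).
g'(t) = 0.72·130·t^-0.28. Setting 0.72·130·t^-0.28 = 130·t^0.72/(12+t) gives 0.72(12+t) = t, so 0.28·t = 0.72×12.
t* = 0.72×12/0.28 = 30.86 min.

30.9 min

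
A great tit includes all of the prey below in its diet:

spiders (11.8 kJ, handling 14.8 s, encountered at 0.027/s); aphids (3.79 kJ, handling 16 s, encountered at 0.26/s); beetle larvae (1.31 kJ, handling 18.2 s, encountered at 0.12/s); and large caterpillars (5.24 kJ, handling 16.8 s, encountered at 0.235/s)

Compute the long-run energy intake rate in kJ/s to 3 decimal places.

R = Σλ_iE_i / (1 + Σλ_ih_i)
Numerator: 0.027×11.8 + 0.26×3.79 + 0.12×1.31 + 0.235×5.24 = 2.693
Denominator: 1 + 0.027×14.8 + 0.26×16 + 0.12×18.2 + 0.235×16.8 = 11.69
R = 2.693/11.69 = 0.2303 kJ/s

0.230 kJ/s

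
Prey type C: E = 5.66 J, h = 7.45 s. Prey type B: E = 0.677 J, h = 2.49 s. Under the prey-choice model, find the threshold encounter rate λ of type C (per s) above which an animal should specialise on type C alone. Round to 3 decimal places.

0.075 per s

Drop type B once their profitability E₂/h₂ falls below the rate achievable on type C alone: E₂/h₂ = λE₁/(1 + λh₁).
Solve for λ: λE₁h₂ = E₂(1 + λh₁) → λ(E₁h₂ − E₂h₁) = E₂ → λ = E₂/(E₁h₂ − E₂h₁).
λ = 0.677/(5.66×2.49 − 0.677×7.45) = 0.677/9.05 = 0.07481 per s.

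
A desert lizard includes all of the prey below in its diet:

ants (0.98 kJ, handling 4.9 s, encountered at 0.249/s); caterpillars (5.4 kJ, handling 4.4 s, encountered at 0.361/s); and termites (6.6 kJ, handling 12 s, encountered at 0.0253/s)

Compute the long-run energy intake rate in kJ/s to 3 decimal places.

Energy encountered per unit search time: 0.249×0.98 + 0.361×5.4 + 0.0253×6.6 = 2.36 kJ/s.
Handling time per unit search time: 0.249×4.9 + 0.361×4.4 + 0.0253×12 = 3.112.
Rate = 2.36/(1 + 3.112) = 0.574 kJ/s.

0.574 kJ/s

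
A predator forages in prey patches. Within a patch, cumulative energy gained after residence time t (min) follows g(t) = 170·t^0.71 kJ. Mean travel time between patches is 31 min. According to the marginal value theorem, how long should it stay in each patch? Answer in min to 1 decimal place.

By the marginal value theorem, leave when the instantaneous gain rate g'(t) equals the habitat-wide average g(t)/(T + t).
g'(t) = 0.71·170·t^-0.29. Setting 0.71·170·t^-0.29 = 170·t^0.71/(31+t) gives 0.71(31+t) = t, so 0.29·t = 0.71×31.
t* = 0.71×31/0.29 = 75.9 min.

75.9 min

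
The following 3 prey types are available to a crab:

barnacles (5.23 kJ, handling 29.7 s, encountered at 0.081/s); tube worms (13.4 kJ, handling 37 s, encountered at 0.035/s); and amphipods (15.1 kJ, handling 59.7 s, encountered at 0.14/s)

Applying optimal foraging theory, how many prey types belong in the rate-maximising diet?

2

E/h in descending order: tube worms 0.362, amphipods 0.253, barnacles 0.176 kJ/s. The optimal diet is the largest prefix of this list for which every included type satisfies E_i/h_i > R on the types above it.
Rate on top 1: 0.2044. amphipods: 0.253 > 0.2044 → include.
Rate on top 2: 0.2425. barnacles: 0.176 < 0.2425 → exclude; stop.
Optimal diet: tube worms, amphipods — 2 of 3 types.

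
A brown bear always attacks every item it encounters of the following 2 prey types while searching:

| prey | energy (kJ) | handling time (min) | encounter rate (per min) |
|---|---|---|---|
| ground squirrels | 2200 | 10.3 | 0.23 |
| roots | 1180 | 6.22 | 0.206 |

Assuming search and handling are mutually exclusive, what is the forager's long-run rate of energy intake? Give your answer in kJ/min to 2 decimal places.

R = (0.23×2200 + 0.206×1180) / (1 + 0.23×10.3 + 0.206×6.22) = 749.1/4.65 = 161.1 kJ/min.

161.08 kJ/min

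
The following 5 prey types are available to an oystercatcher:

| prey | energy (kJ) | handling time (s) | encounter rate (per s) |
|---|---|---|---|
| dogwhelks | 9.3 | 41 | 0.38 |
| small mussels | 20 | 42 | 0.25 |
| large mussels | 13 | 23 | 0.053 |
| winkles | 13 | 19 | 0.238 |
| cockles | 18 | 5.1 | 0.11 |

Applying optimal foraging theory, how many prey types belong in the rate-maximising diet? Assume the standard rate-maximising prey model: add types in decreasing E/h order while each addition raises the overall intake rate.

E/h in descending order: cockles 3.53, winkles 0.684, large mussels 0.565, small mussels 0.476, dogwhelks 0.227 kJ/s. The optimal diet is the largest prefix of this list for which every included type satisfies E_i/h_i > R on the types above it.
Rate on top 1: 1.268. winkles: 0.684 < 1.268 → exclude; stop.
Optimal diet: cockles — 1 of 5 types.

1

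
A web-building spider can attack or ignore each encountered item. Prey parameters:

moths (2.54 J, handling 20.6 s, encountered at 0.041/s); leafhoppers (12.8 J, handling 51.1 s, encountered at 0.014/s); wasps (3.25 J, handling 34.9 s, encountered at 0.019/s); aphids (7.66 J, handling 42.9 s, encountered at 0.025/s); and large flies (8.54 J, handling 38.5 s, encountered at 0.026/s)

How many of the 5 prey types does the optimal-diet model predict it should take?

3

Rank by E/h (J/s): leafhoppers 0.25, large flies 0.222, aphids 0.179, moths 0.123, wasps 0.0931. Include each in turn until the next type's E/h falls below the running intake rate.
Rate on top 1: 0.1045. large flies: 0.222 > 0.1045 → include.
Rate on top 2: 0.1477. aphids: 0.179 > 0.1477 → include.
Rate on top 3: 0.1564. moths: 0.123 < 0.1564 → exclude; stop.
Optimal diet: leafhoppers, large flies, aphids — 3 of 5 types.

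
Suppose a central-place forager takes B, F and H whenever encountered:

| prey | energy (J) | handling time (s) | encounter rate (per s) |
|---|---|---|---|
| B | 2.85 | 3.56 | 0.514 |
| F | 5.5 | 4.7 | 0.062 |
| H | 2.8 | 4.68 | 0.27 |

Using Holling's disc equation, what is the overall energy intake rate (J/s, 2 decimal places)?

R = (0.514×2.85 + 0.062×5.5 + 0.27×2.8) / (1 + 0.514×3.56 + 0.062×4.7 + 0.27×4.68) = 2.562/4.385 = 0.5843 J/s.

0.58 J/s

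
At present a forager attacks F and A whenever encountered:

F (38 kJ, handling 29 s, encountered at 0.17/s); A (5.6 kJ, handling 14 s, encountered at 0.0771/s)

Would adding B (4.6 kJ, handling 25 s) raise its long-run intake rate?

No

Current rate: (0.17×38 + 0.0771×5.6)/(1 + 0.17×29 + 0.0771×14) = 0.9832 kJ/s.
B: E/h = 4.6/25 = 0.184 kJ/s.
Since 0.184 < R, time spent handling B is better spent searching.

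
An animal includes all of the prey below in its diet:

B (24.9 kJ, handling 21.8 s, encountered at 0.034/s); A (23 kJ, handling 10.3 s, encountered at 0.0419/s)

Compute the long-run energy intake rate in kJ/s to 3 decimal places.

Energy encountered per unit search time: 0.034×24.9 + 0.0419×23 = 1.81 kJ/s.
Handling time per unit search time: 0.034×21.8 + 0.0419×10.3 = 1.173.
Rate = 1.81/(1 + 1.173) = 0.8332 kJ/s.

0.833 kJ/s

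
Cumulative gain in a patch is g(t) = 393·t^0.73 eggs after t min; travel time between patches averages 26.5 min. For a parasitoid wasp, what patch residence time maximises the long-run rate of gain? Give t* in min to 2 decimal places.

71.65 min

Optimal t* satisfies g'(t*) = g(t*)/(T + t*).
g'(t) = 0.73·393·t^-0.27. Setting 0.73·393·t^-0.27 = 393·t^0.73/(26.5+t) gives 0.73(26.5+t) = t, so 0.27·t = 0.73×26.5.
t* = 0.73×26.5/0.27 = 71.65 min.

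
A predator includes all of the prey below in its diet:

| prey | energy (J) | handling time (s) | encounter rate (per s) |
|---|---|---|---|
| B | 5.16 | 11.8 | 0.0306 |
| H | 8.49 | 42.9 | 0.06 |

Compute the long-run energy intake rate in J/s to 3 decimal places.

R = (0.0306×5.16 + 0.06×8.49) / (1 + 0.0306×11.8 + 0.06×42.9) = 0.6673/3.935 = 0.1696 J/s.

0.170 J/s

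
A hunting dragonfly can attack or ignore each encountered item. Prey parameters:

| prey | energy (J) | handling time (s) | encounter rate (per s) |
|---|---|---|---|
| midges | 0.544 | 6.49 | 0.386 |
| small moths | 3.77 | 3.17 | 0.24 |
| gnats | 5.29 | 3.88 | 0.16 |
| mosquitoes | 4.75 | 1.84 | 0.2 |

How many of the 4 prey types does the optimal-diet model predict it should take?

Profitabilities (E/h, J/s): mosquitoes 2.58, gnats 1.36, small moths 1.19, midges 0.0838. Add prey in this order while the next type's profitability exceeds the intake rate on those already taken.
Rate on top 1: 0.6944. gnats: 1.36 > 0.6944 → include.
Rate on top 2: 0.9033. small moths: 1.19 > 0.9033 → include.
Rate on top 3: 0.9824. midges: 0.0838 < 0.9824 → exclude; stop.
Optimal diet: mosquitoes, gnats, small moths — 3 of 4 types.

3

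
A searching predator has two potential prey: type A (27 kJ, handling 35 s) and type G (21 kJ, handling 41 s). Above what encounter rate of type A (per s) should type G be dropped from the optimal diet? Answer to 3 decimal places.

At the threshold, the rate on type A alone equals the profitability of type G: λ·27/(1 + λ·35) = 21/41 = 0.5122.
Rearranging, λ(27 − 0.5122×35) = 0.5122, so λ = 0.5122/9.073 = 0.05645 per s.

0.056 per s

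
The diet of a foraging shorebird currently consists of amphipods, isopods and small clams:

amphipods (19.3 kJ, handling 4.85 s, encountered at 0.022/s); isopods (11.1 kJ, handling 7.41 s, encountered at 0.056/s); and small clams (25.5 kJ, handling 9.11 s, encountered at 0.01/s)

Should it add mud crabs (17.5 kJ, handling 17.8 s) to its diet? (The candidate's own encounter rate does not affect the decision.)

On amphipods, isopods and small clams alone, R = ΣλE/(1+Σλh) = 1.301/1.613 = 0.8068 kJ/s.
Profitability of mud crabs: 17.5/17.8 = 0.9831 kJ/s.
Since 0.9831 > R, including mud crabs increases the long-run rate.

Yes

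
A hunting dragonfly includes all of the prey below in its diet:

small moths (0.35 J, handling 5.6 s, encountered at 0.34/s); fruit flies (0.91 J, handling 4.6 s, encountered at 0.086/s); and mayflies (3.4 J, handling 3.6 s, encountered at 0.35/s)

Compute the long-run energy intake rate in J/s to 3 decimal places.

Energy encountered per unit search time: 0.34×0.35 + 0.086×0.91 + 0.35×3.4 = 1.387 J/s.
Handling time per unit search time: 0.34×5.6 + 0.086×4.6 + 0.35×3.6 = 3.56.
Rate = 1.387/(1 + 3.56) = 0.3043 J/s.

0.304 J/s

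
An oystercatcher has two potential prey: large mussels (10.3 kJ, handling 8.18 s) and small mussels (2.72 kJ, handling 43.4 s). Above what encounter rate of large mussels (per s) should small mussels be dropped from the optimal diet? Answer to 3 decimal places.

The zero-one rule: include small mussels iff E₂/h₂ > λE₁/(1+λh₁). Equality gives the switch point.
λE₁h₂ = E₂ + λE₂h₁ ⇒ λ = E₂/(E₁h₂ − E₂h₁) = 2.72/(447 − 22.25) = 0.006403 per s.

0.006 per s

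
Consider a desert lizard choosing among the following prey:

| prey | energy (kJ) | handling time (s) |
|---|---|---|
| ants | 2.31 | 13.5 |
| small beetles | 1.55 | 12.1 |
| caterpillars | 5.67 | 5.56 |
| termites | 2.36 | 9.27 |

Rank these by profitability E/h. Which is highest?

In descending order of E/h:
caterpillars: 5.67/5.56 = 1.02 kJ/s
termites: 2.36/9.27 = 0.255 kJ/s
ants: 2.31/13.5 = 0.171 kJ/s
small beetles: 1.55/12.1 = 0.128 kJ/s

caterpillars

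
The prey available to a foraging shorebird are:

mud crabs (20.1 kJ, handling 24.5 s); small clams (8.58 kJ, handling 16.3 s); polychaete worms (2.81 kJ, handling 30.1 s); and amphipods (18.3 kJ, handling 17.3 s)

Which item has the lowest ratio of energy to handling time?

Profitability E/h (kJ/s): mud crabs = 20.1/24.5 = 0.82, small clams = 8.58/16.3 = 0.526, polychaete worms = 2.81/30.1 = 0.0934, amphipods = 18.3/17.3 = 1.06.
Ranked: amphipods > mud crabs > small clams > polychaete worms.

polychaete worms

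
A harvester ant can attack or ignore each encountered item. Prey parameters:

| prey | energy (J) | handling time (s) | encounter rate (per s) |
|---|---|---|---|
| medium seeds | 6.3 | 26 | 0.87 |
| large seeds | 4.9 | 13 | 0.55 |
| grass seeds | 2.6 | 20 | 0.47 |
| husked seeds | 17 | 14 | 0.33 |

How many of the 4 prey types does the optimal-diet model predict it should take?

1

E/h in descending order: husked seeds 1.21, large seeds 0.377, medium seeds 0.242, grass seeds 0.13 J/s. The optimal diet is the largest prefix of this list for which every included type satisfies E_i/h_i > R on the types above it.
Rate on top 1: 0.9982. large seeds: 0.377 < 0.9982 → exclude; stop.
Optimal diet: husked seeds — 1 of 4 types.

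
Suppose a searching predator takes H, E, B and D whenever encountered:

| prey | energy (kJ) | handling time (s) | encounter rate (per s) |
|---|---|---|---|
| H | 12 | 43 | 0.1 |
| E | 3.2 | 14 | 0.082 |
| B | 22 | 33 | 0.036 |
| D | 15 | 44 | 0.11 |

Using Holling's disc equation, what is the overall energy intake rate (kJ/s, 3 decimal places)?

0.313 kJ/s

R = Σλ_iE_i / (1 + Σλ_ih_i)
Numerator: 0.1×12 + 0.082×3.2 + 0.036×22 + 0.11×15 = 3.904
Denominator: 1 + 0.1×43 + 0.082×14 + 0.036×33 + 0.11×44 = 12.48
R = 3.904/12.48 = 0.313 kJ/s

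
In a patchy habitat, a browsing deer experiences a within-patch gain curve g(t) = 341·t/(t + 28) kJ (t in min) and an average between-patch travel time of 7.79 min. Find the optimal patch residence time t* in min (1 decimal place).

Optimal t* satisfies g'(t*) = g(t*)/(T + t*).
g'(t) = 341·28/(t + 28)². Setting 341·28/(t+28)² = 341t/[(t+28)(7.79+t)] gives 28(7.79+t) = t(t+28), so t² = 28×7.79 = 218.1.
t* = √218.1 = 14.77 min.

14.8 min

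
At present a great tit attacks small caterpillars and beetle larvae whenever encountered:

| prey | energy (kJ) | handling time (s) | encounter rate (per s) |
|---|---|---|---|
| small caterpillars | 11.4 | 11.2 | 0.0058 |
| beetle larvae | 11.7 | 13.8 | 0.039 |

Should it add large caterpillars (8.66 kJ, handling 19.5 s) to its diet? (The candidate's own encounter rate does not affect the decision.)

Intake rate on the current diet: R = (0.0058×11.4 + 0.039×11.7) / (1 + 0.0058×11.2 + 0.039×13.8) = 0.5224/1.603 = 0.3259 kJ/s.
large caterpillars: E/h = 8.66/19.5 = 0.4441 kJ/s.
Since 0.4441 > R, including large caterpillars increases the long-run rate.

Yes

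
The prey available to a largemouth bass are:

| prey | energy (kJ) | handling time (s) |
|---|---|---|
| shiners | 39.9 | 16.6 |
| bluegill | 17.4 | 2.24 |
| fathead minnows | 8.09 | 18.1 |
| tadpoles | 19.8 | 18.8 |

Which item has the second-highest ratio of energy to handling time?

In descending order of E/h:
bluegill: 17.4/2.24 = 7.77 kJ/s
shiners: 39.9/16.6 = 2.4 kJ/s
tadpoles: 19.8/18.8 = 1.05 kJ/s
fathead minnows: 8.09/18.1 = 0.447 kJ/s

shiners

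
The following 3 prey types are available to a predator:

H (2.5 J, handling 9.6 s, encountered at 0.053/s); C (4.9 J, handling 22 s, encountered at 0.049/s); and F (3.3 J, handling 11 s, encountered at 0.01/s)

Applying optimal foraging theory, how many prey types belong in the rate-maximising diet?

Rank by E/h (J/s): F 0.3, H 0.26, C 0.223. Include each in turn until the next type's E/h falls below the running intake rate.
Rate on top 1: 0.02973. H: 0.26 > 0.02973 → include.
Rate on top 2: 0.1022. C: 0.223 > 0.1022 → include.
Optimal diet: F, H, C — 3 of 3 types.

3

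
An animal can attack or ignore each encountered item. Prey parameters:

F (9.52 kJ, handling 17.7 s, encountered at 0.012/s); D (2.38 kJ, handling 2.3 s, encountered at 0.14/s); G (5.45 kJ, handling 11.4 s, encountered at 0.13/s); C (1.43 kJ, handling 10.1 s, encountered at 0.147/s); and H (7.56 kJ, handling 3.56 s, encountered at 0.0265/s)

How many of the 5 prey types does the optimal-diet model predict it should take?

Rank by E/h (kJ/s): H 2.12, D 1.03, F 0.538, G 0.478, C 0.142. Include each in turn until the next type's E/h falls below the running intake rate.
Rate on top 1: 0.1831. D: 1.03 > 0.1831 → include.
Rate on top 2: 0.3767. F: 0.538 > 0.3767 → include.
Rate on top 3: 0.3977. G: 0.478 > 0.3977 → include.
Rate on top 4: 0.436. C: 0.142 < 0.436 → exclude; stop.
Optimal diet: H, D, F, G — 4 of 5 types.

4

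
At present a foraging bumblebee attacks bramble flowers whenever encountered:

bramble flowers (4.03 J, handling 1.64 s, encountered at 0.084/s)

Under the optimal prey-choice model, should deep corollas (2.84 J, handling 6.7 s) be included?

Yes

On bramble flowers alone, R = ΣλE/(1+Σλh) = 0.3385/1.138 = 0.2975 J/s.
deep corollas: E/h = 2.84/6.7 = 0.4239 J/s.
Since 0.4239 > R, including deep corollas increases the long-run rate.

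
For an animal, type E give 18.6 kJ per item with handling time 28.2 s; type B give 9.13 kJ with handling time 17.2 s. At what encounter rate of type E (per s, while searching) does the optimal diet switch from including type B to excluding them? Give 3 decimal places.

0.146 per s

At the threshold, the rate on type E alone equals the profitability of type B: λ·18.6/(1 + λ·28.2) = 9.13/17.2 = 0.5308.
Rearranging, λ(18.6 − 0.5308×28.2) = 0.5308, so λ = 0.5308/3.631 = 0.1462 per s.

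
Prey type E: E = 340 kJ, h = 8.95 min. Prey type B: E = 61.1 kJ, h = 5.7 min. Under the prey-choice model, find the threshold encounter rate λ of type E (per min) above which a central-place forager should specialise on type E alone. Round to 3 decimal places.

The zero-one rule: include type B iff E₂/h₂ > λE₁/(1+λh₁). Equality gives the switch point.
λE₁h₂ = E₂ + λE₂h₁ ⇒ λ = E₂/(E₁h₂ − E₂h₁) = 61.1/(1938 − 546.8) = 0.04392 per min.

0.044 per min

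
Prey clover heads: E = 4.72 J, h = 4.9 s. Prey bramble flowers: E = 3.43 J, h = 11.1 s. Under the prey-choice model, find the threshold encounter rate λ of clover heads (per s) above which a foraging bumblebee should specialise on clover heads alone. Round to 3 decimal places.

0.096 per s

At the threshold, the rate on clover heads alone equals the profitability of bramble flowers: λ·4.72/(1 + λ·4.9) = 3.43/11.1 = 0.309.
Rearranging, λ(4.72 − 0.309×4.9) = 0.309, so λ = 0.309/3.206 = 0.09639 per s.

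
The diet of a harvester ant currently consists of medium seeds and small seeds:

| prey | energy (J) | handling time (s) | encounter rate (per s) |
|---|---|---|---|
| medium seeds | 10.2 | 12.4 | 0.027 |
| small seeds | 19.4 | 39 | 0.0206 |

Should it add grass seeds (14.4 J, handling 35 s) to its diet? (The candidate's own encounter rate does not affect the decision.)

Current rate: (0.027×10.2 + 0.0206×19.4)/(1 + 0.027×12.4 + 0.0206×39) = 0.3157 J/s.
Profitability of grass seeds: 14.4/35 = 0.4114 J/s.
Since 0.4114 > R, including grass seeds increases the long-run rate.

Yes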